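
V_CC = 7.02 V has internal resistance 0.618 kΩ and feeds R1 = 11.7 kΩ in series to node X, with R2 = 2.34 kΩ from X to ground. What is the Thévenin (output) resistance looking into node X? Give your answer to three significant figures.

R1' = 0.618 + 11.7 = 12.32 kΩ (source resistance + R1).
Looking into X with the source shorted: R_th = R1'·R2/(R1'+R2) = 12.32 × 2.34/14.66 = 1.966 kΩ.

R_th ≈ 1.97 kΩ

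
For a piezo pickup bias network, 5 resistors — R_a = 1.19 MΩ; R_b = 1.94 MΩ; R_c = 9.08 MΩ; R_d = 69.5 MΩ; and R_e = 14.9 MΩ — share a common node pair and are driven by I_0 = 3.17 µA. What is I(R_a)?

Total conductance ΣG = 1/1.19 + 1/1.94 + 1/9.08 + 1/69.5 + 1/14.9 = 1.547 (units of 1/MΩ).
By the current-divider rule, I = I_0 · G_k/ΣG = 3.17 × 0.5431 = 1.721 µA.

I ≈ 1.72 µA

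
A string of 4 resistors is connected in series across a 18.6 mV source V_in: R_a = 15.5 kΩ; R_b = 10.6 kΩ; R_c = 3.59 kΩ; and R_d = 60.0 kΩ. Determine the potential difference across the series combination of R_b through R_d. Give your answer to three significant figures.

V ≈ 15.4 mV

Series total: ΣR = 15.5 + 10.6 + 3.59 + 60.0 = 89.69 kΩ.
R_{R_b..R_d} = 10.6 + 3.59 + 60.0 = 74.19 kΩ.
V = V_in · R/ΣR = 18.6 × 0.8272 = 15.39 mV.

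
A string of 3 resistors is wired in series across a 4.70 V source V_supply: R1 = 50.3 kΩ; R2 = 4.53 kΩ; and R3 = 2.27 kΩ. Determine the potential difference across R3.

V ≈ 0.187 V

Total series resistance ΣR = 50.3 + 4.53 + 2.27 = 57.10 kΩ.
Voltage divider: V = V_supply · (2.270 / 57.10) = 4.70 × 0.03975 = 0.1868 V.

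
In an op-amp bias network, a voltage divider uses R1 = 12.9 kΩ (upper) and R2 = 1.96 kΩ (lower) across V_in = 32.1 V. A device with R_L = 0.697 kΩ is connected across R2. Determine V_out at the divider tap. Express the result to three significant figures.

The load sits in parallel with R2, giving an effective lower resistance R2' = R2·R_L/(R2+R_L) = 0.5142 kΩ.
Voltage divider with the loaded lower leg: V_out = 32.1 × 0.5142/(12.9 + 0.5142) = 32.1 × 0.03833 = 1.230 V.
(Unloaded it would be 4.23 V; the load pulls it down.)

V_out ≈ 1.23 V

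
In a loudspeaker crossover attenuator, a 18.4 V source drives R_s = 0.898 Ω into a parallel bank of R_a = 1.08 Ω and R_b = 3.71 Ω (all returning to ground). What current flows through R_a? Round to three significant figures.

Parallel bank: R_p = 1/(1/1.08 + 1/3.71) = 0.8365 Ω.
V_A by voltage divider: V_A = 18.4 × 0.8365/(0.898 + 0.8365) = 8.874 V.
I(R_a) = V_A / R_a = 8.874/1.08 = 8.216 A.

I ≈ 8.22 A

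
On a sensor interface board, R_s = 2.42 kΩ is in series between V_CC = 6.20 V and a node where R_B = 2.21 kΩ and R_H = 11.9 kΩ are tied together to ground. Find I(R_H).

Equivalent of the parallel group: R_p = 1.864 kΩ.
Node voltage V_A = V_CC · R_p/(R_s + R_p) = 6.20 × 0.4351 = 2.698 V.
Branch current I = V_A/R_H = 2.698/11.9 = 0.2267 mA.

I ≈ 0.227 mA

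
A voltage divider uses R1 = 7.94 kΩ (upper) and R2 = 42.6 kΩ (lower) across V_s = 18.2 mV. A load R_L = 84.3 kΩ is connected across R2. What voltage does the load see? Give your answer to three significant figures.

First combine the lower leg with the load: R2 ‖ R_L = 28.30 kΩ.
Voltage divider with the loaded lower leg: V_out = 18.2 × 28.30/(7.94 + 28.30) = 18.2 × 0.7809 = 14.21 mV.

V_out ≈ 14.2 mV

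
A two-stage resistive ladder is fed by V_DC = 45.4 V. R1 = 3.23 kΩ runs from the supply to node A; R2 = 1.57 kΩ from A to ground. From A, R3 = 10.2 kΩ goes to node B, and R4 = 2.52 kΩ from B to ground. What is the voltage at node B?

The second stage (R3 + R4 = 12.72 kΩ) loads node A in parallel with R2.
R2 ‖ (R3+R4) = 1.398 kΩ.
V_A = 45.4 × 1.398/(3.23 + 1.398) = 13.71 V.
Then the unloaded second divider: V_B = V_A × R4/(R3+R4) = 13.71 × 0.1981 = 2.716 V.

V_B ≈ 2.72 V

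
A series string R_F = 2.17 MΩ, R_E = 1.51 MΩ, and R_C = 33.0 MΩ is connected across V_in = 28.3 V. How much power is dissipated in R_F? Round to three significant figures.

ΣR = 36.68 MΩ → I = 28.3/36.68 = 0.7715 µA.
V(R_F) = I·R = 1.674 V; P = V·I = 1.674 × 0.7715 = 1.292 µW.

P ≈ 1.29 µW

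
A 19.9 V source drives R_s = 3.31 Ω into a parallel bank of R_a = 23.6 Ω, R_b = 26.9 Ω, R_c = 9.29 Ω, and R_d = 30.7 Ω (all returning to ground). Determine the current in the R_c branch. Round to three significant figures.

I ≈ 1.24 A

Parallel bank: R_p = 1/(1/23.6 + 1/26.9 + 1/9.29 + 1/30.7) = 4.550 Ω.
V_A by voltage divider: V_A = 19.9 × 4.550/(3.31 + 4.550) = 11.52 V.
Branch current I = V_A/R_c = 11.52/9.29 = 1.240 A.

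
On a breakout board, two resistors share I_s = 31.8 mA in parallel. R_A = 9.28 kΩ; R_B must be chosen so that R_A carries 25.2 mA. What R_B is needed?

R_B ≈ 35.4 kΩ

In a two-way split, I_A/I_s = R_B/(R_A + R_B).
25.2/31.8 = R_B/(R_A + R_B) → R_B = R_A · (0.7925)/(1 − 0.7925) = 9.28 × 3.818 = 35.43 kΩ.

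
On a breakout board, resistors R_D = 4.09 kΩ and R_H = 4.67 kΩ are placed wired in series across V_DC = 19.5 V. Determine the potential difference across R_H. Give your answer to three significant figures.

V ≈ 10.4 V

Series total: ΣR = 4.09 + 4.67 = 8.760 kΩ.
By the voltage-divider rule, V = 19.5 × 4.670/8.760 = 10.40 V.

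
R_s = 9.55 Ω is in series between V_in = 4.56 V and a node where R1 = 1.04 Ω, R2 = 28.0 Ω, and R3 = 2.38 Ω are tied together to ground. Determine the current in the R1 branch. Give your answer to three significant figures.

Combine the parallel branches: R_p = (1/1.04 + 1/28.0 + 1/2.38)⁻¹ = 0.7055 Ω.
V_A by voltage divider: V_A = 4.56 × 0.7055/(9.55 + 0.7055) = 0.3137 V.
Branch current I = V_A/R1 = 0.3137/1.04 = 0.3016 A.

I ≈ 0.302 A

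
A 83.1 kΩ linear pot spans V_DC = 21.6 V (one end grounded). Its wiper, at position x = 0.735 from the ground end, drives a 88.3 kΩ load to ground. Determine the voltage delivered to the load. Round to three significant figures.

Split the track: R_lower = x·R_p = 61.08 kΩ, R_upper = (1−x)·R_p = 22.02 kΩ.
Lower segment in parallel with the load: 61.08 ‖ 88.3 = 36.10 kΩ.
Loaded-divider output: V_out = 21.6 × 0.6211 = 13.42 V.

V_out ≈ 13.4 V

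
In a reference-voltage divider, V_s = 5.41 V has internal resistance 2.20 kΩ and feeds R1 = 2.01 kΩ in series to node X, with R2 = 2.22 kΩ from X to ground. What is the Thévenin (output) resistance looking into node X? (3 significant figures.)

R_th ≈ 1.45 kΩ

R1' = 2.20 + 2.01 = 4.210 kΩ (source resistance + R1).
Zeroing V_s shorts the top of R1' to ground, so R_th = R1' ‖ R2 = 1.454 kΩ.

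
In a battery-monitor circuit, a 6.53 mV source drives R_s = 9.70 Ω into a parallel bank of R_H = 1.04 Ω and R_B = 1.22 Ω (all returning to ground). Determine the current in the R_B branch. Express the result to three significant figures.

Combine the parallel branches: R_p = (1/1.04 + 1/1.22)⁻¹ = 0.5614 Ω.
Node voltage V_A = V_supply · R_p/(R_s + R_p) = 6.53 × 0.05471 = 0.3573 mV.
Branch current I = V_A/R_B = 0.3573/1.22 = 0.2928 mA.
(Equivalently: I_total = 0.6364 mA, then current-divider fraction G_k/ΣG = 0.4602.)

I ≈ 0.293 mA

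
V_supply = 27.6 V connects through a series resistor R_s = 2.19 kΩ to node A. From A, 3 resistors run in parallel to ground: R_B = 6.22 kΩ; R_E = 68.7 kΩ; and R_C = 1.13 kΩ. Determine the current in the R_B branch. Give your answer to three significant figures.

I ≈ 1.34 mA

Equivalent of the parallel group: R_p = 0.9431 kΩ.
V_A by voltage divider: V_A = 27.6 × 0.9431/(2.19 + 0.9431) = 8.308 V.
Branch current I = V_A/R_B = 8.308/6.22 = 1.336 mA.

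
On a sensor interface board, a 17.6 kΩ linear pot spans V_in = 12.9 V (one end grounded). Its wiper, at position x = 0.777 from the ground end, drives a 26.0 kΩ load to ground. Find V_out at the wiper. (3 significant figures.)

The pot divides into 3.925 kΩ above the wiper and 13.68 kΩ below.
Lower segment in parallel with the load: 13.68 ‖ 26.0 = 8.962 kΩ.
Loaded-divider output: V_out = 12.9 × 0.6954 = 8.971 V.

V_out ≈ 8.97 V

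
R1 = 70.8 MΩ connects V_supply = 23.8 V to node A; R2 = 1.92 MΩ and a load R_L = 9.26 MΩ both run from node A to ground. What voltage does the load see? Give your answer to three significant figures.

V_out ≈ 0.523 V

First combine the lower leg with the load: R2 ‖ R_L = 1.590 MΩ.
Voltage divider with the loaded lower leg: V_out = 23.8 × 1.590/(70.8 + 1.590) = 23.8 × 0.02197 = 0.5228 V.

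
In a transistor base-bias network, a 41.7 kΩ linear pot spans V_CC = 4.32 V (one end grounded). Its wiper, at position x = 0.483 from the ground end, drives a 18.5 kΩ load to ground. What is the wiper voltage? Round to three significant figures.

V_out ≈ 1.34 V

Split the track: R_lower = x·R_p = 20.14 kΩ, R_upper = (1−x)·R_p = 21.56 kΩ.
Lower segment in parallel with the load: 20.14 ‖ 18.5 = 9.643 kΩ.
V_out = 4.32 × 9.643/(21.56 + 9.643) = 1.335 V.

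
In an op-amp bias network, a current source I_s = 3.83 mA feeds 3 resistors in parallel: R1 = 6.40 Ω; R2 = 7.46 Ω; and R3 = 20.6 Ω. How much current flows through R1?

ΣG = 1/6.40 + 1/7.46 + 1/20.6 = 0.3388.
R1 takes the fraction G_k/ΣG = 0.1562/0.3388 = 0.4611, so I = 3.83 × 0.4611 = 1.766 mA.

I ≈ 1.77 mA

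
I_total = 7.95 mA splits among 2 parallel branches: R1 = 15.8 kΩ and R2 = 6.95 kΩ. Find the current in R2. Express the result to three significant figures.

I ≈ 5.52 mA

With just two branches, the current splits inversely with resistance.
I(R2) = 7.95 × 15.8/(15.8 + 6.95) = 7.95 × 0.6945 = 5.521 mA.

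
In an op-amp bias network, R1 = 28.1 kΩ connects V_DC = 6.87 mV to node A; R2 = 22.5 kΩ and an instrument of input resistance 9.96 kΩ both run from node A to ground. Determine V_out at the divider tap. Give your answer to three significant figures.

First combine the lower leg with the load: R2 ‖ R_L = 6.904 kΩ.
Then V_out = V_DC · R2'/(R1 + R2') = 6.87 × 6.904/35.00 = 1.355 mV.
(Unloaded it would be 3.05 mV; the load pulls it down.)

V_out ≈ 1.35 mV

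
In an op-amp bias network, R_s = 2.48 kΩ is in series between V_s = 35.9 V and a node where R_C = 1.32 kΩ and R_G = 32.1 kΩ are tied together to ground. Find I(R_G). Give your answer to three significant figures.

I ≈ 0.378 mA

Parallel bank: R_p = 1/(1/1.32 + 1/32.1) = 1.268 kΩ.
V_A = 35.9 × 1.268/3.748 = 12.14 V.
I(R_G) = V_A / R_G = 12.14/32.1 = 0.3783 mA.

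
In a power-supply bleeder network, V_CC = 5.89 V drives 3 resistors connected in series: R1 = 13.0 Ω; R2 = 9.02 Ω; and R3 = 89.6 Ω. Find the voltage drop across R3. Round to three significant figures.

V ≈ 4.73 V

ΣR = 13.0 + 9.02 + 89.6 = 111.6 Ω.
V = V_CC · R/ΣR = 5.89 × 0.8027 = 4.728 V.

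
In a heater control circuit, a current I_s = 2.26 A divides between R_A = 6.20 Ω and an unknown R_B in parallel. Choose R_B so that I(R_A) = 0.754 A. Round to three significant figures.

R_B ≈ 3.10 Ω

Two-branch current divider: I_A = I_s · R_B/(R_A + R_B).
0.754/2.26 = R_B/(R_A + R_B) → R_B = R_A · (0.3336)/(1 − 0.3336) = 6.20 × 0.5007 = 3.104 Ω.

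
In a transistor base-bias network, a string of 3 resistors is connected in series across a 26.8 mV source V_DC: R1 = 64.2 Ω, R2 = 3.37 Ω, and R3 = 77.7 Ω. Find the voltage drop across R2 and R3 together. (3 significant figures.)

ΣR = 64.2 + 3.37 + 77.7 = 145.3 Ω.
R_{R2..R3} = 3.37 + 77.7 = 81.07 Ω.
By the voltage-divider rule, V = 26.8 × 81.07/145.3 = 14.96 mV.

V ≈ 15.0 mV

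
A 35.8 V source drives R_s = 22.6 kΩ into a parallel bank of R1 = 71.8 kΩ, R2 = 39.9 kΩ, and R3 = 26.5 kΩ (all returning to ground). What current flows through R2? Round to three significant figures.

Parallel bank: R_p = 1/(1/71.8 + 1/39.9 + 1/26.5) = 13.03 kΩ.
V_A = 35.8 × 13.03/35.63 = 13.09 V.
I(R2) = V_A / R2 = 13.09/39.9 = 0.3282 mA.
(Equivalently: I_total = 1.005 mA, then current-divider fraction G_k/ΣG = 0.3267.)

I ≈ 0.328 mA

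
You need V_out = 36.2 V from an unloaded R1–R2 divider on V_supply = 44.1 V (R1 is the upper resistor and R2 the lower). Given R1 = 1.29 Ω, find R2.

R2 ≈ 5.91 Ω

The divider ratio is R2/(R1+R2) = 36.2/44.1 = 0.8209.
Rearranging, R2 = R1·k/(1−k) = 1.29 × 4.582 = 5.911 Ω.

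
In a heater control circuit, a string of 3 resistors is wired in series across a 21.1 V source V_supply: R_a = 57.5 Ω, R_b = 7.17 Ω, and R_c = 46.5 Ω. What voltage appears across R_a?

V ≈ 10.9 V

ΣR = 57.5 + 7.17 + 46.5 = 111.2 Ω.
Voltage divider: V = V_supply · (57.50 / 111.2) = 21.1 × 0.5172 = 10.91 V.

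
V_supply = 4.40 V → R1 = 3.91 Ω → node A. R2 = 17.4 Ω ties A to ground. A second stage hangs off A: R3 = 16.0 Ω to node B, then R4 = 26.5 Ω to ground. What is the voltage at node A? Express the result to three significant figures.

V_A ≈ 3.34 V

The second stage (R3 + R4 = 42.50 Ω) loads node A in parallel with R2.
Effective lower resistance at A: R2 ‖ 42.50 = 12.35 Ω.
V_A = 4.40 × 12.35/(3.91 + 12.35) = 3.342 V.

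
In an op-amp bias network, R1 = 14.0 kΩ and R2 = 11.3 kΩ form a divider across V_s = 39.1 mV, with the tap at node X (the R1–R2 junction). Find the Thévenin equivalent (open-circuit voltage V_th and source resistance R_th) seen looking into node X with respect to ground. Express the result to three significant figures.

V_th ≈ 17.5 mV, R_th ≈ 6.25 kΩ

With X open, the divider is unloaded: V_th = 39.1 × 11.3/25.30 = 17.46 mV.
Zeroing V_s shorts the top of R1 to ground, so R_th = R1 ‖ R2 = 6.253 kΩ.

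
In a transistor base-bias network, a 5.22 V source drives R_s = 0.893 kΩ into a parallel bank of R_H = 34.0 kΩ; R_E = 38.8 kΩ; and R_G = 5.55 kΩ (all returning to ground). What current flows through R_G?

I ≈ 0.777 mA

Parallel bank: R_p = 1/(1/34.0 + 1/38.8 + 1/5.55) = 4.249 kΩ.
V_A = 5.22 × 4.249/5.142 = 4.313 V.
I(R_G) = V_A / R_G = 4.313/5.55 = 0.7772 mA.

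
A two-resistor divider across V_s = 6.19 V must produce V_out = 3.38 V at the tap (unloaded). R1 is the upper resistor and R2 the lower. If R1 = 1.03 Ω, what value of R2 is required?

Required fraction k = V_out/V_s = 0.5460.
So R2 = R1 · V_out/(V_s − V_out) = 1.03 × 3.38/(6.19 − 3.38) = 1.03 × 1.203 = 1.239 Ω.

R2 ≈ 1.24 Ω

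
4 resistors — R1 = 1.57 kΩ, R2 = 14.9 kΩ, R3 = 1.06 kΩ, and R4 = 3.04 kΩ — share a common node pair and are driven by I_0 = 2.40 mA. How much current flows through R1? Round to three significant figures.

I ≈ 0.773 mA

Conductances: ΣG = 1/1.57 + 1/14.9 + 1/1.06 + 1/3.04 = 1.976 (1/kΩ).
By the current-divider rule, I = I_0 · G_k/ΣG = 2.40 × 0.3223 = 0.7735 mA.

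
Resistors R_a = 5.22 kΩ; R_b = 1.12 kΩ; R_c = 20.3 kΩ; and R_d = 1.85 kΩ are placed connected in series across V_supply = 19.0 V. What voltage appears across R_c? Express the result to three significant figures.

V ≈ 13.5 V

Total series resistance ΣR = 5.22 + 1.12 + 20.3 + 1.85 = 28.49 kΩ.
Voltage divider: V = V_supply · (20.30 / 28.49) = 19.0 × 0.7125 = 13.54 V.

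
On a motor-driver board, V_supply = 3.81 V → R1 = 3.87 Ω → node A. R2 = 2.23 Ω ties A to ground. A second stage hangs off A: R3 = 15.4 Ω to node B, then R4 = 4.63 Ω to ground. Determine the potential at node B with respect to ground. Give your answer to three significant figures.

V_B ≈ 0.301 V

Node A sees R2 in parallel with the series input of stage 2, R3 + R4 = 20.03 Ω.
Effective lower resistance at A: R2 ‖ 20.03 = 2.007 Ω.
V_A = 3.81 × 2.007/(3.87 + 2.007) = 1.301 V.
V_B = V_A × 0.2312 = 0.3007 V.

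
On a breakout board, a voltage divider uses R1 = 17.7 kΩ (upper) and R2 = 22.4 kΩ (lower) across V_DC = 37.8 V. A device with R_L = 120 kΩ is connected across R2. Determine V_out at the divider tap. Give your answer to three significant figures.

R2 ‖ R_L = (22.4 × 120)/(22.4 + 120) = 18.88 kΩ.
Voltage divider with the loaded lower leg: V_out = 37.8 × 18.88/(17.7 + 18.88) = 37.8 × 0.5161 = 19.51 V.

V_out ≈ 19.5 V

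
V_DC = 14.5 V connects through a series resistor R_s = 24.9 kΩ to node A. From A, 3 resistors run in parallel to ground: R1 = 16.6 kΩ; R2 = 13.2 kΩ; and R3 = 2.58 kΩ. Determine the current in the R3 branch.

Parallel bank: R_p = 1/(1/16.6 + 1/13.2 + 1/2.58) = 1.910 kΩ.
V_A by voltage divider: V_A = 14.5 × 1.910/(24.9 + 1.910) = 1.033 V.
I(R3) = V_A / R3 = 1.033/2.58 = 0.4004 mA.
(Equivalently: I_total = 0.5408 mA, then current-divider fraction G_k/ΣG = 0.7403.)

I ≈ 0.400 mA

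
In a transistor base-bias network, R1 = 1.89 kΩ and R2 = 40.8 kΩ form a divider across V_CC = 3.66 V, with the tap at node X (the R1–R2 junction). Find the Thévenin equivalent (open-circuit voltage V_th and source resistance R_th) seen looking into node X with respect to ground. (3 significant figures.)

V_th ≈ 3.50 V, R_th ≈ 1.81 kΩ

Open-circuit (no load on X): V_th = V_CC · R2/(R1 + R2) = 3.66 × 40.8/(1.890 + 40.8) = 3.498 V.
With V_CC suppressed (replaced by a short), R_th = R1 ‖ R2 = (1.890 × 40.8)/(1.890 + 40.8) = 1.806 kΩ.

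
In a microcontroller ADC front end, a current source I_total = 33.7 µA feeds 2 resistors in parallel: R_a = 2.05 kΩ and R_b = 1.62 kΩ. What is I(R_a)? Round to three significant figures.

Two-branch current divider: I_k = I_total · R_other/(R_1 + R_2).
I(R_a) = 33.7 × 1.62/(2.05 + 1.62) = 33.7 × 0.4414 = 14.88 µA.

I ≈ 14.9 µA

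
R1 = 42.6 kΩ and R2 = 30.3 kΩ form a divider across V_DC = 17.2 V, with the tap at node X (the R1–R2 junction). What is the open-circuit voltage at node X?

With X open, the divider is unloaded: V_th = 17.2 × 30.3/72.90 = 7.149 V.

V_th ≈ 7.15 V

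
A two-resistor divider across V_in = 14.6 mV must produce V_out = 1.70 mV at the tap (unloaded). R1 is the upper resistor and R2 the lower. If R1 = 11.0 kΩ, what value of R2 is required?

The divider ratio is R2/(R1+R2) = 1.70/14.6 = 0.1164.
R2 = R1 · 0.1164/(1 − 0.1164) = 1.450 kΩ.

R2 ≈ 1.45 kΩ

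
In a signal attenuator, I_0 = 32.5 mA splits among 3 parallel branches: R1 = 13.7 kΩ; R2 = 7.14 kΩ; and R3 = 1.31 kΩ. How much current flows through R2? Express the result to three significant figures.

Total conductance ΣG = 1/13.7 + 1/7.14 + 1/1.31 = 0.9764 (units of 1/kΩ).
By the current-divider rule, I = I_0 · G_k/ΣG = 32.5 × 0.1434 = 4.662 mA.

I ≈ 4.66 mA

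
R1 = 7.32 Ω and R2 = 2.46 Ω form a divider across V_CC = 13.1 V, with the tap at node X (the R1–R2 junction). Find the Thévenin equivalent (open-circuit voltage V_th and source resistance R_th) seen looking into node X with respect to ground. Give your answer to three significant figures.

V_th ≈ 3.30 V, R_th ≈ 1.84 Ω

V_th is the unloaded tap voltage: V_CC · R2/(R1+R2) = 13.1 × 0.2515 = 3.295 V.
Looking into X with the source shorted: R_th = R1·R2/(R1+R2) = 7.320 × 2.46/9.780 = 1.841 Ω.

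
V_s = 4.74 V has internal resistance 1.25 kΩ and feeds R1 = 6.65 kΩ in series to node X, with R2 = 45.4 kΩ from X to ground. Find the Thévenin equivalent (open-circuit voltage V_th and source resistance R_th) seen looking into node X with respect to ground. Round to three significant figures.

V_th ≈ 4.04 V, R_th ≈ 6.73 kΩ

R1' = 1.25 + 6.65 = 7.900 kΩ (source resistance + R1).
Open-circuit (no load on X): V_th = V_s · R2/(R1' + R2) = 4.74 × 45.4/(7.900 + 45.4) = 4.037 V.
Zeroing V_s shorts the top of R1' to ground, so R_th = R1' ‖ R2 = 6.729 kΩ.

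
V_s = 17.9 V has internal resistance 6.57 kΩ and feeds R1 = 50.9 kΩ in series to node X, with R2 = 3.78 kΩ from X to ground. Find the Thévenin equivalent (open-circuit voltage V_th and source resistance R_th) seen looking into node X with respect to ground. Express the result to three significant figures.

R1' = 6.57 + 50.9 = 57.47 kΩ (source resistance + R1).
V_th is the unloaded tap voltage: V_s · R2/(R1'+R2) = 17.9 × 0.06171 = 1.105 V.
With V_s suppressed (replaced by a short), R_th = R1' ‖ R2 = (57.47 × 3.78)/(57.47 + 3.78) = 3.547 kΩ.

V_th ≈ 1.10 V, R_th ≈ 3.55 kΩ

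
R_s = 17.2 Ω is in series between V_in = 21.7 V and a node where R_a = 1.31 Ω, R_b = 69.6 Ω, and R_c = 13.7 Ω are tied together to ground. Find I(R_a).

I ≈ 1.06 A

Equivalent of the parallel group: R_p = 1.175 Ω.
Node voltage V_A = V_in · R_p/(R_s + R_p) = 21.7 × 0.06397 = 1.388 V.
I(R_a) = V_A / R_a = 1.388/1.31 = 1.060 A.
(Equivalently: I_total = 1.181 A, then current-divider fraction G_k/ΣG = 0.8973.)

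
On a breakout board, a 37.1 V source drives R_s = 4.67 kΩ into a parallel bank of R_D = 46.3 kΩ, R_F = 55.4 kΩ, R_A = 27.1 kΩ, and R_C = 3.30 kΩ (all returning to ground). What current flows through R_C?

I ≈ 4.05 mA

Combine the parallel branches: R_p = (1/46.3 + 1/55.4 + 1/27.1 + 1/3.30)⁻¹ = 2.634 kΩ.
V_A = 37.1 × 2.634/7.304 = 13.38 V.
I(R_C) = V_A / R_C = 13.38/3.30 = 4.055 mA.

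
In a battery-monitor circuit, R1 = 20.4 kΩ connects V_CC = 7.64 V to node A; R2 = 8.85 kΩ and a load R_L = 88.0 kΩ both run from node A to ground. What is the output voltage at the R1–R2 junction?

V_out ≈ 2.16 V

First combine the lower leg with the load: R2 ‖ R_L = 8.041 kΩ.
Now apply the divider: V_out = 7.64 × 0.2827 = 2.160 V.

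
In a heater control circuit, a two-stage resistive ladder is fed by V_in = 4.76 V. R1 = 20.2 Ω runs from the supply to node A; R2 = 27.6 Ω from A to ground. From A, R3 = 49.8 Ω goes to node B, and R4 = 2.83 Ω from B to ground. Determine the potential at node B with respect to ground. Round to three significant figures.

The second stage (R3 + R4 = 52.63 Ω) loads node A in parallel with R2.
R2 ‖ (R3+R4) = 18.11 Ω.
So V_A = 4.76 × 0.4727 = 2.250 V.
V_B = V_A × 0.05377 = 0.1210 V.

V_B ≈ 0.121 V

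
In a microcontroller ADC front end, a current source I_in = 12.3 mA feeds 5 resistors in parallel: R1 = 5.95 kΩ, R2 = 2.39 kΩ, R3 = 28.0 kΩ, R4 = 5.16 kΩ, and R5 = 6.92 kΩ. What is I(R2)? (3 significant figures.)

I ≈ 5.36 mA

Total conductance ΣG = 1/5.95 + 1/2.39 + 1/28.0 + 1/5.16 + 1/6.92 = 0.9605 (units of 1/kΩ).
R2 takes the fraction G_k/ΣG = 0.4184/0.9605 = 0.4356, so I = 12.3 × 0.4356 = 5.358 mA.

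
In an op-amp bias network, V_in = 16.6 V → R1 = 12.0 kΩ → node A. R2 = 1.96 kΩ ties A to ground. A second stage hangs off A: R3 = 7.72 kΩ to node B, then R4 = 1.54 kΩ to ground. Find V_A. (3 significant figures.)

Node A sees R2 in parallel with the series input of stage 2, R3 + R4 = 9.260 kΩ.
Effective lower resistance at A: R2 ‖ 9.260 = 1.618 kΩ.
First divider: V_A = V_in · 1.618/(12.0 + 1.618) = 1.972 V.

V_A ≈ 1.97 V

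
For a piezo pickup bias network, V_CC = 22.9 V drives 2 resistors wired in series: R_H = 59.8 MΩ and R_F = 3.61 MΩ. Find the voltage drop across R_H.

V ≈ 21.6 V

Total series resistance ΣR = 59.8 + 3.61 = 63.41 MΩ.
V = V_CC · R/ΣR = 22.9 × 0.9431 = 21.60 V.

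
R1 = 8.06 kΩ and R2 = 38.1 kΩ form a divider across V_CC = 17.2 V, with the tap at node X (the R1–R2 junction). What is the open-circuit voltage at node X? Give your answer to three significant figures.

V_th ≈ 14.2 V

V_th is the unloaded tap voltage: V_CC · R2/(R1+R2) = 17.2 × 0.8254 = 14.20 V.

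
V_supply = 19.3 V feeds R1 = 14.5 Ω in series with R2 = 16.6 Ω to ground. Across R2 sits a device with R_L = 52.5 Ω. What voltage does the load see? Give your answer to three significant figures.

The load sits in parallel with R2, giving an effective lower resistance R2' = R2·R_L/(R2+R_L) = 12.61 Ω.
Then V_out = V_supply · R2'/(R1 + R2') = 19.3 × 12.61/27.11 = 8.978 V.

V_out ≈ 8.98 V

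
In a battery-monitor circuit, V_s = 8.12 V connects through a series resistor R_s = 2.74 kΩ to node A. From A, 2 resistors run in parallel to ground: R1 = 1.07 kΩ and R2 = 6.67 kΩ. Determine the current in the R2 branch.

I ≈ 0.307 mA

Parallel bank: R_p = 1/(1/1.07 + 1/6.67) = 0.9221 kΩ.
V_A by voltage divider: V_A = 8.12 × 0.9221/(2.74 + 0.9221) = 2.045 V.
I(R2) = V_A / R2 = 2.045/6.67 = 0.3065 mA.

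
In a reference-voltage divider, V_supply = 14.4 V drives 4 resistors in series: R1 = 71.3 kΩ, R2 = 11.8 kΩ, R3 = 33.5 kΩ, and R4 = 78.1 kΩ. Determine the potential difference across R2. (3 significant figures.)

Total series resistance ΣR = 71.3 + 11.8 + 33.5 + 78.1 = 194.7 kΩ.
By the voltage-divider rule, V = 14.4 × 11.80/194.7 = 0.8727 V.

V ≈ 0.873 V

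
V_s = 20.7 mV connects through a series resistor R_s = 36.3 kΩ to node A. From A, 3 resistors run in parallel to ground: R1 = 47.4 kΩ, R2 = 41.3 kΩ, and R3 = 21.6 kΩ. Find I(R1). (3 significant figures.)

I ≈ 0.101 µA

Equivalent of the parallel group: R_p = 10.92 kΩ.
V_A by voltage divider: V_A = 20.7 × 10.92/(36.3 + 10.92) = 4.786 mV.
I(R1) = V_A / R1 = 4.786/47.4 = 0.1010 µA.
(Check via current divider: I_total = 0.4384 µA; share G_k/ΣG = 0.2303 → same result.)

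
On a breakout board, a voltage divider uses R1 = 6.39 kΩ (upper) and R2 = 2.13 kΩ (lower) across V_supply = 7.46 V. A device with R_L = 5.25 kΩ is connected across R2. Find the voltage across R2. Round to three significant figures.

V_out ≈ 1.43 V

R2 ‖ R_L = (2.13 × 5.25)/(2.13 + 5.25) = 1.515 kΩ.
Then V_out = V_supply · R2'/(R1 + R2') = 7.46 × 1.515/7.905 = 1.430 V.
(Unloaded it would be 1.86 V; the load pulls it down.)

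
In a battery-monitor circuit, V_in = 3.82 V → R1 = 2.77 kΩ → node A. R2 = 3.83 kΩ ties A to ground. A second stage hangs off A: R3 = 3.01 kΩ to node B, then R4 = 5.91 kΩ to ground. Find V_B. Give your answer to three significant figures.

The second stage (R3 + R4 = 8.920 kΩ) loads node A in parallel with R2.
Effective lower resistance at A: R2 ‖ 8.920 = 2.679 kΩ.
First divider: V_A = V_in · 2.679/(2.77 + 2.679) = 1.878 V.
Stage 2 is unloaded, so V_B = V_A · R4/(R3+R4) = 1.878 × 5.91/8.920 = 1.244 V.

V_B ≈ 1.24 V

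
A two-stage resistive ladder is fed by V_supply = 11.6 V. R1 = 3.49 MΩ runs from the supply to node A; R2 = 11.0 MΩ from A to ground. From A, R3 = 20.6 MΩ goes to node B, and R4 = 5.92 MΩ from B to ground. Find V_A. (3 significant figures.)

The second stage (R3 + R4 = 26.52 MΩ) loads node A in parallel with R2.
R2 ‖ (R3+R4) = 7.775 MΩ.
First divider: V_A = V_supply · 7.775/(3.49 + 7.775) = 8.006 V.

V_A ≈ 8.01 V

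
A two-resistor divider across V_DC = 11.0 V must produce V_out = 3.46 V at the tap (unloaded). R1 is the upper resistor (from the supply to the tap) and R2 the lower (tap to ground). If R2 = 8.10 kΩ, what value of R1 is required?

V_out/V_DC = R2/(R1+R2) = 0.3145.
R1 = R2·(1/k − 1) = 8.10 × 2.179 = 17.65 kΩ.

R1 ≈ 17.7 kΩ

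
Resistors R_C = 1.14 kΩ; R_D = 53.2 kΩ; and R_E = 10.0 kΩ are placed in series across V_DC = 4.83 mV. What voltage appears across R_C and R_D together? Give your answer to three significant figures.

V ≈ 4.08 mV

ΣR = 1.14 + 53.2 + 10.0 = 64.34 kΩ.
R_{R_C..R_D} = 1.14 + 53.2 = 54.34 kΩ.
V = V_DC · R/ΣR = 4.83 × 0.8446 = 4.079 mV.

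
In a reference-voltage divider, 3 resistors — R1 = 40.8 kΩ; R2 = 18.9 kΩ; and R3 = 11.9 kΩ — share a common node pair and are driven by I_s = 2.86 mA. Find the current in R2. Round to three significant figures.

Conductances: ΣG = 1/40.8 + 1/18.9 + 1/11.9 = 0.1615 (1/kΩ).
Current divider: I(R2) = I_s · G_k/ΣG = 2.86 × (0.05291/0.1615) = 2.86 × 0.3277 = 0.9373 mA.

I ≈ 0.937 mA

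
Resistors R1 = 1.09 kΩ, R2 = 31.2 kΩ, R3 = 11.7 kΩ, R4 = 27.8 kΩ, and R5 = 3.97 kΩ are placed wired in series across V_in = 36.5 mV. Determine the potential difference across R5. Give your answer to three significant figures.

Total series resistance ΣR = 1.09 + 31.2 + 11.7 + 27.8 + 3.97 = 75.76 kΩ.
Voltage divider: V = V_in · (3.970 / 75.76) = 36.5 × 0.05240 = 1.913 mV.

V ≈ 1.91 mV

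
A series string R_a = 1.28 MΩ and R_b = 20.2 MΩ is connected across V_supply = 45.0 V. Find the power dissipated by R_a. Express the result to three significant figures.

P ≈ 5.62 µW

The common current is I = 45.0/21.48 = 2.095 µA.
P = I²R = 4.389 × 1.28 = 5.618 µW.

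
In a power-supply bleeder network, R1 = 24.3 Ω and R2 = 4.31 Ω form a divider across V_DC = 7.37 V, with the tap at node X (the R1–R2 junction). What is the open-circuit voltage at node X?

V_th ≈ 1.11 V

Open-circuit (no load on X): V_th = V_DC · R2/(R1 + R2) = 7.37 × 4.31/(24.30 + 4.31) = 1.110 V.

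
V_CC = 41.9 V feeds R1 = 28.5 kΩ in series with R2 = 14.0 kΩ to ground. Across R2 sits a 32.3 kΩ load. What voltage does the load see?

V_out ≈ 10.7 V

R2 ‖ R_L = (14.0 × 32.3)/(14.0 + 32.3) = 9.767 kΩ.
Voltage divider with the loaded lower leg: V_out = 41.9 × 9.767/(28.5 + 9.767) = 41.9 × 0.2552 = 10.69 V.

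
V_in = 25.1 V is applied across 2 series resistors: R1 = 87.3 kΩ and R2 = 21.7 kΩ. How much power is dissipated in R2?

P ≈ 1.15 mW

Series current I = V_in/ΣR = 25.1/109.0 = 0.2303 mA.
P = I²R = 0.05303 × 21.7 = 1.151 mW.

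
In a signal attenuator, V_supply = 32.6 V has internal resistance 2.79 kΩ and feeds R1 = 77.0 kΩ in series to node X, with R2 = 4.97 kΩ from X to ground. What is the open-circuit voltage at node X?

R1' = 2.79 + 77.0 = 79.79 kΩ (source resistance + R1).
V_th is the unloaded tap voltage: V_supply · R2/(R1'+R2) = 32.6 × 0.05864 = 1.912 V.

V_th ≈ 1.91 V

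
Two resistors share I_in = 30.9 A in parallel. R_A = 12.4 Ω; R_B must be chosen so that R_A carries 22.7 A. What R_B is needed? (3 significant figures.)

Two-branch current divider: I_A = I_in · R_B/(R_A + R_B).
22.7/30.9 = R_B/(R_A + R_B) → R_B = R_A · (0.7346)/(1 − 0.7346) = 12.4 × 2.768 = 34.33 Ω.

R_B ≈ 34.3 Ω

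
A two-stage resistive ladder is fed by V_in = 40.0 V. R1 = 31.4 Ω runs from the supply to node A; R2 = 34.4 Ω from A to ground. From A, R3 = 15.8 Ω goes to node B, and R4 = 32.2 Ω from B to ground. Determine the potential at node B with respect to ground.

V_B ≈ 10.5 V

The second stage (R3 + R4 = 48.00 Ω) loads node A in parallel with R2.
R2 ‖ (R3+R4) = 20.04 Ω.
So V_A = 40.0 × 0.3896 = 15.58 V.
Stage 2 is unloaded, so V_B = V_A · R4/(R3+R4) = 15.58 × 32.2/48.00 = 10.45 V.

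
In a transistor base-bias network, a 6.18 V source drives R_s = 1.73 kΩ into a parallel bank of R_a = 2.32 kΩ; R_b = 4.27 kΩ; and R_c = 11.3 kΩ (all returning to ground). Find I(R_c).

Combine the parallel branches: R_p = (1/2.32 + 1/4.27 + 1/11.3)⁻¹ = 1.327 kΩ.
Node voltage V_A = V_DC · R_p/(R_s + R_p) = 6.18 × 0.4340 = 2.682 V.
I(R_c) = V_A / R_c = 2.682/11.3 = 0.2374 mA.

I ≈ 0.237 mA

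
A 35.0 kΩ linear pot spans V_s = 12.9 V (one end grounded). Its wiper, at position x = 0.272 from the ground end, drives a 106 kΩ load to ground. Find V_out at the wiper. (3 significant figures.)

V_out ≈ 3.29 V

Split the track: R_lower = x·R_p = 9.520 kΩ, R_upper = (1−x)·R_p = 25.48 kΩ.
Lower segment in parallel with the load: 9.520 ‖ 106 = 8.735 kΩ.
V_out = 12.9 × 8.735/(25.48 + 8.735) = 3.293 V.
(Unloaded: V_out = x·V_s = 3.51 V.)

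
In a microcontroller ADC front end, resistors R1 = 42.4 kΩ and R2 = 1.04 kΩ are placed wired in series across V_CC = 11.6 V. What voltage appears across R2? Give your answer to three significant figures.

Total series resistance ΣR = 42.4 + 1.04 = 43.44 kΩ.
V = V_CC · R/ΣR = 11.6 × 0.02394 = 0.2777 V.

V ≈ 0.278 V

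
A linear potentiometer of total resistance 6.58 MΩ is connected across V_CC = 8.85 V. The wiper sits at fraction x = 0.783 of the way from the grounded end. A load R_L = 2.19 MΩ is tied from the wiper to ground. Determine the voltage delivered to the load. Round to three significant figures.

Lower segment x·R_p = 5.152 MΩ; upper segment (1−x)·R_p = 1.428 MΩ.
(x·R_p) ‖ R_L = 1.537 MΩ.
Then V_out = V_CC · 1.537/(1.428 + 1.537) = 4.588 V.

V_out ≈ 4.59 V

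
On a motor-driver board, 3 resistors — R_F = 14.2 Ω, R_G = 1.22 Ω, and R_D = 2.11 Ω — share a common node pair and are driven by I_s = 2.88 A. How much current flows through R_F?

ΣG = 1/14.2 + 1/1.22 + 1/2.11 = 1.364.
By the current-divider rule, I = I_s · G_k/ΣG = 2.88 × 0.05163 = 0.1487 A.

I ≈ 0.149 A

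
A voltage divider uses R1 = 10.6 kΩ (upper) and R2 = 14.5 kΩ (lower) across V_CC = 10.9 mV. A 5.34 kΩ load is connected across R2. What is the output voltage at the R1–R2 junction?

V_out ≈ 2.93 mV

The load sits in parallel with R2, giving an effective lower resistance R2' = R2·R_L/(R2+R_L) = 3.903 kΩ.
Then V_out = V_CC · R2'/(R1 + R2') = 10.9 × 3.903/14.50 = 2.933 mV.
(Unloaded it would be 6.30 mV; the load pulls it down.)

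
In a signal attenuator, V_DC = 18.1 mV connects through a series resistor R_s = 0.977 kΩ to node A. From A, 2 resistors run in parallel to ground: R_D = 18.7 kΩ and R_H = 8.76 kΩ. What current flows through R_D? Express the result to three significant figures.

I ≈ 0.832 µA

Combine the parallel branches: R_p = (1/18.7 + 1/8.76)⁻¹ = 5.965 kΩ.
V_A by voltage divider: V_A = 18.1 × 5.965/(0.977 + 5.965) = 15.55 mV.
Branch current I = V_A/R_D = 15.55/18.7 = 0.8317 µA.
(Equivalently: I_total = 2.607 µA, then current-divider fraction G_k/ΣG = 0.3190.)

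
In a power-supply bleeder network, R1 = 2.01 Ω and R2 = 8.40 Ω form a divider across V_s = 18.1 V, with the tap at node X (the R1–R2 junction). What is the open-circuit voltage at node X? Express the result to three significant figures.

Open-circuit (no load on X): V_th = V_s · R2/(R1 + R2) = 18.1 × 8.40/(2.010 + 8.40) = 14.61 V.

V_th ≈ 14.6 V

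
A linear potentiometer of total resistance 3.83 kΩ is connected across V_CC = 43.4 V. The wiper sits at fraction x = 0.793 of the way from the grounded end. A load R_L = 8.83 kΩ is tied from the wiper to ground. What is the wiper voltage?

Split the track: R_lower = x·R_p = 3.037 kΩ, R_upper = (1−x)·R_p = 0.7928 kΩ.
(x·R_p) ‖ R_L = 2.260 kΩ.
V_out = 43.4 × 2.260/(0.7928 + 2.260) = 32.13 V.

V_out ≈ 32.1 V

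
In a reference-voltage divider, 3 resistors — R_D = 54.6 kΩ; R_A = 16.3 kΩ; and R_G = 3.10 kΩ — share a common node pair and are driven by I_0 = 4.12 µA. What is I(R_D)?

Conductances: ΣG = 1/54.6 + 1/16.3 + 1/3.10 = 0.4022 (1/kΩ).
By the current-divider rule, I = I_0 · G_k/ΣG = 4.12 × 0.04553 = 0.1876 µA.

I ≈ 0.188 µA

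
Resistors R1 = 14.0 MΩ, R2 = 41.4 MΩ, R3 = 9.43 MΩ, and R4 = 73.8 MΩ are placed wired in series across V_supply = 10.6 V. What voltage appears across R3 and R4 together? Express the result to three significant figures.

V ≈ 6.36 V

Total series resistance ΣR = 14.0 + 41.4 + 9.43 + 73.8 = 138.6 MΩ.
R_{R3..R4} = 9.43 + 73.8 = 83.23 MΩ.
By the voltage-divider rule, V = 10.6 × 83.23/138.6 = 6.364 V.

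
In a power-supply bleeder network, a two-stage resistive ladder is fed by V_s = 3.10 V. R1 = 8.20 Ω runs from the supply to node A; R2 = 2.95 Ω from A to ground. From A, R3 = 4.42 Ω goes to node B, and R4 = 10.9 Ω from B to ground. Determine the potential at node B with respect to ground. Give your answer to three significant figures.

V_B ≈ 0.511 V

Looking into the second stage from A: R3 + R4 = 15.32 Ω appears in parallel with R2.
R2 ‖ (R3+R4) = 2.474 Ω.
First divider: V_A = V_s · 2.474/(8.20 + 2.474) = 0.7184 V.
V_B = V_A × 0.7115 = 0.5112 V.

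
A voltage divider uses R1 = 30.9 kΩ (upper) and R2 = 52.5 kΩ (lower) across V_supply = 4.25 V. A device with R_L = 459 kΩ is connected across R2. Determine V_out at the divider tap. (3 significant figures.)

First combine the lower leg with the load: R2 ‖ R_L = 47.11 kΩ.
Now apply the divider: V_out = 4.25 × 0.6039 = 2.567 V.

V_out ≈ 2.57 V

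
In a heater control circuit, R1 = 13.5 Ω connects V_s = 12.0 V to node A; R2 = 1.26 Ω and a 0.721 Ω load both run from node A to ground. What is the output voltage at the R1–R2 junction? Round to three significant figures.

The load sits in parallel with R2, giving an effective lower resistance R2' = R2·R_L/(R2+R_L) = 0.4586 Ω.
Voltage divider with the loaded lower leg: V_out = 12.0 × 0.4586/(13.5 + 0.4586) = 12.0 × 0.03285 = 0.3942 V.
(Unloaded it would be 1.02 V; the load pulls it down.)

V_out ≈ 0.394 V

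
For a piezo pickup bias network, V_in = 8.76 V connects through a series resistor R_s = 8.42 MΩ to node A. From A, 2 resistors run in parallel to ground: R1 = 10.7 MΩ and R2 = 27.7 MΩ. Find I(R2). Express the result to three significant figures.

Combine the parallel branches: R_p = (1/10.7 + 1/27.7)⁻¹ = 7.718 MΩ.
Node voltage V_A = V_in · R_p/(R_s + R_p) = 8.76 × 0.4783 = 4.190 V.
Branch current I = V_A/R2 = 4.190/27.7 = 0.1512 µA.
(Equivalently: I_total = 0.5428 µA, then current-divider fraction G_k/ΣG = 0.2786.)

I ≈ 0.151 µA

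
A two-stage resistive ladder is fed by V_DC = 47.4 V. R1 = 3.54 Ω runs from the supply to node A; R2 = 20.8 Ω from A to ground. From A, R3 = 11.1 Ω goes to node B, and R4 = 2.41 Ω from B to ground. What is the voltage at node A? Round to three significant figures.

V_A ≈ 33.1 V

Looking into the second stage from A: R3 + R4 = 13.51 Ω appears in parallel with R2.
R2 ‖ (R3+R4) = 8.190 Ω.
First divider: V_A = V_DC · 8.190/(3.54 + 8.190) = 33.10 V.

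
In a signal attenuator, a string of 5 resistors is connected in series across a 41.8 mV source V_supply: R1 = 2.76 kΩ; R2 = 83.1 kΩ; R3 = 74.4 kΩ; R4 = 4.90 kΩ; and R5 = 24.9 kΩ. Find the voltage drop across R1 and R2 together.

Total series resistance ΣR = 2.76 + 83.1 + 74.4 + 4.90 + 24.9 = 190.1 kΩ.
R_{R1..R2} = 2.76 + 83.1 = 85.86 kΩ.
By the voltage-divider rule, V = 41.8 × 85.86/190.1 = 18.88 mV.

V ≈ 18.9 mV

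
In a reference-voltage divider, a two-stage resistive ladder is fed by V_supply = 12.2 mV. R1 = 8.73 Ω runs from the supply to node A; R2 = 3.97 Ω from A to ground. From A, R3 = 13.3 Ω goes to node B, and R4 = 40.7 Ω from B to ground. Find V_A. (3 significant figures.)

V_A ≈ 3.63 mV

The second stage (R3 + R4 = 54.00 Ω) loads node A in parallel with R2.
R2 ‖ (R3+R4) = 3.698 Ω.
V_A = 12.2 × 3.698/(8.73 + 3.698) = 3.630 mV.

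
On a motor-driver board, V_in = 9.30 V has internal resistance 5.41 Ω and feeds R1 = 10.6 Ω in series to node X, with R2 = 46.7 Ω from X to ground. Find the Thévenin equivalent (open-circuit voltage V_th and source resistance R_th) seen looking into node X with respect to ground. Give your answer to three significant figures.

V_th ≈ 6.93 V, R_th ≈ 11.9 Ω

R1' = 5.41 + 10.6 = 16.01 Ω (source resistance + R1).
Open-circuit (no load on X): V_th = V_in · R2/(R1' + R2) = 9.30 × 46.7/(16.01 + 46.7) = 6.926 V.
Looking into X with the source shorted: R_th = R1'·R2/(R1'+R2) = 16.01 × 46.7/62.71 = 11.92 Ω.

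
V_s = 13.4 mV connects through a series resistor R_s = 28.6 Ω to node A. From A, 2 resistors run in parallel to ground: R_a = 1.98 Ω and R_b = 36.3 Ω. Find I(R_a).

I ≈ 0.417 mA

Parallel bank: R_p = 1/(1/1.98 + 1/36.3) = 1.878 Ω.
Node voltage V_A = V_s · R_p/(R_s + R_p) = 13.4 × 0.06161 = 0.8255 mV.
Branch current I = V_A/R_a = 0.8255/1.98 = 0.4169 mA.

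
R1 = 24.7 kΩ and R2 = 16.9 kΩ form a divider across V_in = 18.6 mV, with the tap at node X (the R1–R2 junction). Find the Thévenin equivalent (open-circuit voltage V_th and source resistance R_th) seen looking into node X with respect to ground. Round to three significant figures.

V_th ≈ 7.56 mV, R_th ≈ 10.0 kΩ

With X open, the divider is unloaded: V_th = 18.6 × 16.9/41.60 = 7.556 mV.
Zeroing V_in shorts the top of R1 to ground, so R_th = R1 ‖ R2 = 10.03 kΩ.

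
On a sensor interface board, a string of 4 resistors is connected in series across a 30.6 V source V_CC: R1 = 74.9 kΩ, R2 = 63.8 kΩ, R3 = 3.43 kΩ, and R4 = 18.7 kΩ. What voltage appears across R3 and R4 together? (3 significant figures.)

Series total: ΣR = 74.9 + 63.8 + 3.43 + 18.7 = 160.8 kΩ.
R_{R3..R4} = 3.43 + 18.7 = 22.13 kΩ.
Voltage divider: V = V_CC · (22.13 / 160.8) = 30.6 × 0.1376 = 4.211 V.

V ≈ 4.21 V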